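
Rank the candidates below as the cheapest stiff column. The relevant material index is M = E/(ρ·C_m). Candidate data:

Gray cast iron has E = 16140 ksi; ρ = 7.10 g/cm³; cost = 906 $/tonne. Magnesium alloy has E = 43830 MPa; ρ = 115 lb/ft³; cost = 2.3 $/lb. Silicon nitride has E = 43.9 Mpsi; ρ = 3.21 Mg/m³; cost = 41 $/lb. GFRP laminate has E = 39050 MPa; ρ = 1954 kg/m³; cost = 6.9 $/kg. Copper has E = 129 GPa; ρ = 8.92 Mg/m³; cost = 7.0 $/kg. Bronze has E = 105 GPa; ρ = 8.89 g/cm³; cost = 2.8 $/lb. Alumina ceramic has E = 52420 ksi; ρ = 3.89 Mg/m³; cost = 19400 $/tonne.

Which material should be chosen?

After converting to SI:
  gray cast iron: E = 111.3 GPa, ρ = 7100 kg/m³, cost = 0.9060 $/kg
  magnesium alloy: E = 43.83 GPa, ρ = 1842 kg/m³, cost = 5.071 $/kg
  silicon nitride: E = 302.7 GPa, ρ = 3210 kg/m³, cost = 90.39 $/kg
  GFRP laminate: E = 39.05 GPa, ρ = 1954 kg/m³, cost = 6.900 $/kg
  copper: E = 129.0 GPa, ρ = 8920 kg/m³, cost = 7.000 $/kg
  bronze: E = 105.0 GPa, ρ = 8890 kg/m³, cost = 6.173 $/kg
  alumina ceramic: E = 361.4 GPa, ρ = 3890 kg/m³, cost = 19.40 $/kg
  gray cast iron: M = 17.3 MN·m per $
  alumina ceramic: M = 4.79 MN·m per $
  magnesium alloy: M = 4.69 MN·m per $
  GFRP laminate: M = 2.90 MN·m per $
  copper: M = 2.07 MN·m per $
  bronze: M = 1.91 MN·m per $
  silicon nitride: M = 1.04 MN·m per $
The maximum is for gray cast iron.

gray cast iron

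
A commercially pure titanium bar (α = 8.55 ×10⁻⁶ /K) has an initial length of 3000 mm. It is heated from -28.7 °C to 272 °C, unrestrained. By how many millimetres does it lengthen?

ΔT = 272 − (-28.7) = 300.7 K.
ΔL = α·L₀·ΔT = 8.55×10⁻⁶ × 3000 mm × 300.7 K = 7.71 mm.

7.71 mm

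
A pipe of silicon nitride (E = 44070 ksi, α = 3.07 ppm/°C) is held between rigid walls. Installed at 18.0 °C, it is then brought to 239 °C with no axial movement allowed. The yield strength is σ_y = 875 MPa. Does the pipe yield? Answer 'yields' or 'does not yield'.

does not yield

E = 44070 ksi = 303.9 GPa.
ΔT = 221.0 K. Constrained thermal stress σ = E·α·ΔT = 303.9×10³ MPa × 3.07×10⁻⁶ × 221.0 = 206 MPa (compressive).
Compare to σ_y = 875 MPa: σ < σ_y, so it does not yield.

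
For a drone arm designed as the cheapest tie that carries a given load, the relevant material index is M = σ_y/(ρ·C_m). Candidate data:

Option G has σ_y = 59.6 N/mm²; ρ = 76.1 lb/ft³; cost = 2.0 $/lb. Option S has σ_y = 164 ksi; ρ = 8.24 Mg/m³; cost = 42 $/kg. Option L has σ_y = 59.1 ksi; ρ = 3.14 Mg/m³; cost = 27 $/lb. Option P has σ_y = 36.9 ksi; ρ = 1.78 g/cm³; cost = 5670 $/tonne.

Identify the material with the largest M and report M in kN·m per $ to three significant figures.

option P, M = 25.2 kN·m per $

In SI units:
  option G: σ_y = 59.60 MPa, ρ = 1219 kg/m³, cost = 4.409 $/kg
  option S: σ_y = 1131 MPa, ρ = 8240 kg/m³, cost = 42.00 $/kg
  option L: σ_y = 407.5 MPa, ρ = 3140 kg/m³, cost = 59.52 $/kg
  option P: σ_y = 254.4 MPa, ρ = 1780 kg/m³, cost = 5.670 $/kg
  option P: M = 25.2 kN·m per $
  option G: M = 11.1 kN·m per $
  option S: M = 3.27 kN·m per $
  option L: M = 2.18 kN·m per $
Highest index: option P.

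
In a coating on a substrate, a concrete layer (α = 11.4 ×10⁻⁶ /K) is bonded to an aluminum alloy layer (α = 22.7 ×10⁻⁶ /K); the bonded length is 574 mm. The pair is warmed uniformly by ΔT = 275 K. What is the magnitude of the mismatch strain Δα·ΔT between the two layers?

3.11×10⁻³

Δα = |11.4 − 22.7|×10⁻⁶/K = 11.3×10⁻⁶/K.
Mismatch strain = Δα·ΔT = 11.3×10⁻⁶ × 275.0 = 3.11×10⁻³.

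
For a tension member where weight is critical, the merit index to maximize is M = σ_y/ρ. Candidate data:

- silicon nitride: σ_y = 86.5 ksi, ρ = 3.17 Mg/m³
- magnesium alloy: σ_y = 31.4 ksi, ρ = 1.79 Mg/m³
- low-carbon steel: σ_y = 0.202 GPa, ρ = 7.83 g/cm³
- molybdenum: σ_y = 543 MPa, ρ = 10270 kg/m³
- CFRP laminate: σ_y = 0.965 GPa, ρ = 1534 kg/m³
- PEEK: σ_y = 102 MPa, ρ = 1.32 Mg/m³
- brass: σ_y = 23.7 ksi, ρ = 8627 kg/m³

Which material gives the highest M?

Convert each candidate to consistent units, then evaluate M:
  silicon nitride: σ_y = 596.4 MPa, ρ = 3170 kg/m³
  magnesium alloy: σ_y = 216.5 MPa, ρ = 1790 kg/m³
  low-carbon steel: σ_y = 202.0 MPa, ρ = 7830 kg/m³
  molybdenum: σ_y = 543.0 MPa, ρ = 10270 kg/m³
  CFRP laminate: σ_y = 965.0 MPa, ρ = 1534 kg/m³
  PEEK: σ_y = 102.0 MPa, ρ = 1320 kg/m³
  brass: σ_y = 163.4 MPa, ρ = 8627 kg/m³
  CFRP laminate: M = 629 kN·m/kg
  silicon nitride: M = 188 kN·m/kg
  magnesium alloy: M = 121 kN·m/kg
  PEEK: M = 77.3 kN·m/kg
  molybdenum: M = 52.9 kN·m/kg
  low-carbon steel: M = 25.8 kN·m/kg
  brass: M = 18.9 kN·m/kg
The maximum is for CFRP laminate.

CFRP laminate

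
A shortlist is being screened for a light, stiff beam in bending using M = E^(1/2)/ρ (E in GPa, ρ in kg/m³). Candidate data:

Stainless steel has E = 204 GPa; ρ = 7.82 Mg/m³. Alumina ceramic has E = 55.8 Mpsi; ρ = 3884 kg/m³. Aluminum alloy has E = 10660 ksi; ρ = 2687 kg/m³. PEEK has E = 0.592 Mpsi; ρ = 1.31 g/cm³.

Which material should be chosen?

alumina ceramic

Normalizing units and computing the index:
  stainless steel: E = 204.0 GPa, ρ = 7820 kg/m³
  alumina ceramic: E = 384.7 GPa, ρ = 3884 kg/m³
  aluminum alloy: E = 73.50 GPa, ρ = 2687 kg/m³
  PEEK: E = 4.082 GPa, ρ = 1310 kg/m³
  alumina ceramic: M = 5.05×10⁻³
  aluminum alloy: M = 3.19×10⁻³
  stainless steel: M = 1.83×10⁻³
  PEEK: M = 1.54×10⁻³
Highest index: alumina ceramic.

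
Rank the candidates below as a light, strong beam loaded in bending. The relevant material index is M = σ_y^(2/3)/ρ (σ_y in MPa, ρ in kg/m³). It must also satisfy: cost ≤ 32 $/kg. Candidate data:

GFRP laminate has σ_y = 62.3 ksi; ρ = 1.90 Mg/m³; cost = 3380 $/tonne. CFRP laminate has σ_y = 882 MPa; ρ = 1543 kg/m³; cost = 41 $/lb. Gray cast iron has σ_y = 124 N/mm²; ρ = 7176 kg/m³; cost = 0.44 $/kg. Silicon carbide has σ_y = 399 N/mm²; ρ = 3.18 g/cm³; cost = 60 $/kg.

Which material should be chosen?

Screen on constraints: cost ≤ 32 $/kg. Survivors: GFRP laminate, gray cast iron.
After converting to SI:
  GFRP laminate: σ_y = 429.5 MPa, ρ = 1900 kg/m³
  gray cast iron: σ_y = 124.0 MPa, ρ = 7176 kg/m³
  GFRP laminate: M = 30.0×10⁻³
  gray cast iron: M = 3.47×10⁻³
GFRP laminate ranks first.

GFRP laminate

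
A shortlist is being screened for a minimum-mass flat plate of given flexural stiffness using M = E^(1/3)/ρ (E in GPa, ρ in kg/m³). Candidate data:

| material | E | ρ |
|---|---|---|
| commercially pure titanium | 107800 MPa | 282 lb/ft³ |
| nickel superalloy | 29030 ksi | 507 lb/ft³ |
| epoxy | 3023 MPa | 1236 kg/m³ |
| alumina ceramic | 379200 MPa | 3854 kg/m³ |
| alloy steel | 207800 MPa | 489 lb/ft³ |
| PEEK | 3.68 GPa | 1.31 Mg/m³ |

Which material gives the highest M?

Convert each candidate to consistent units, then evaluate M:
  commercially pure titanium: E = 107.8 GPa, ρ = 4517 kg/m³
  nickel superalloy: E = 200.2 GPa, ρ = 8121 kg/m³
  epoxy: E = 3.023 GPa, ρ = 1236 kg/m³
  alumina ceramic: E = 379.2 GPa, ρ = 3854 kg/m³
  alloy steel: E = 207.8 GPa, ρ = 7833 kg/m³
  PEEK: E = 3.680 GPa, ρ = 1310 kg/m³
  alumina ceramic: M = 1.88×10⁻³
  PEEK: M = 1.18×10⁻³
  epoxy: M = 1.17×10⁻³
  commercially pure titanium: M = 1.05×10⁻³
  alloy steel: M = 0.756×10⁻³
  nickel superalloy: M = 0.720×10⁻³
Highest index: alumina ceramic.

alumina ceramic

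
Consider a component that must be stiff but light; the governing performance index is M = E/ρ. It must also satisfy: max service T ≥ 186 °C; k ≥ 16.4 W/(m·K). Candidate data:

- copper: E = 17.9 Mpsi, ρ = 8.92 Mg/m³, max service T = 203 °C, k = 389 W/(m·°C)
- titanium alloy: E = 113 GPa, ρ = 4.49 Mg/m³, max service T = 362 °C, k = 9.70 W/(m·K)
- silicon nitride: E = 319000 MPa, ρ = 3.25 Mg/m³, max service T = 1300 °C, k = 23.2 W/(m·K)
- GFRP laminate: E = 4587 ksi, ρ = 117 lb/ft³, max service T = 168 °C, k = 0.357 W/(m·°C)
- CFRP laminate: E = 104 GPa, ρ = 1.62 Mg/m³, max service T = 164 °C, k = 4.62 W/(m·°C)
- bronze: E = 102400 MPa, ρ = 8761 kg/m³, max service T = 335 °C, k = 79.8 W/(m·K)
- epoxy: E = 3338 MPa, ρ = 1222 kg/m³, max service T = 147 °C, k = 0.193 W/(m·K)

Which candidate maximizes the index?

silicon nitride

Screen on constraints: max service T ≥ 186 °C; k ≥ 16.4 W/(m·K). Survivors: copper, silicon nitride, bronze.
After converting to SI:
  copper: E = 123.4 GPa, ρ = 8920 kg/m³
  silicon nitride: E = 319.0 GPa, ρ = 3250 kg/m³
  bronze: E = 102.4 GPa, ρ = 8761 kg/m³
  silicon nitride: M = 98.2 MN·m/kg
  copper: M = 13.8 MN·m/kg
  bronze: M = 11.7 MN·m/kg
Highest index: silicon nitride.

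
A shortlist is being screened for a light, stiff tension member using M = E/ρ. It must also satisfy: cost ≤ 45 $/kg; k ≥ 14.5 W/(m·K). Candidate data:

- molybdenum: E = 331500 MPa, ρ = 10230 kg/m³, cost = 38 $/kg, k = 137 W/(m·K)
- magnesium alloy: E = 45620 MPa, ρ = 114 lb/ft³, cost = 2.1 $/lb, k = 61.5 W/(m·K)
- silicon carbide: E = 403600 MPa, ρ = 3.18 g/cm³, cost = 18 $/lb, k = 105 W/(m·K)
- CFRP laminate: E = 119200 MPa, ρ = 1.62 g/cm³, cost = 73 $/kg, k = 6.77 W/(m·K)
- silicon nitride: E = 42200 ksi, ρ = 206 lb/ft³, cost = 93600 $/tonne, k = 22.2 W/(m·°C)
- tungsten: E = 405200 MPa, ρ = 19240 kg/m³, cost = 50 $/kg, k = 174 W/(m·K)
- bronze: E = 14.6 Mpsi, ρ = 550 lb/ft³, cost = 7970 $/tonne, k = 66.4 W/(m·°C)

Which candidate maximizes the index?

silicon carbide

Screen on constraints: cost ≤ 45 $/kg; k ≥ 14.5 W/(m·K). Survivors: molybdenum, magnesium alloy, silicon carbide, bronze.
Putting every candidate on a common basis:
  molybdenum: E = 331.5 GPa, ρ = 10230 kg/m³
  magnesium alloy: E = 45.62 GPa, ρ = 1826 kg/m³
  silicon carbide: E = 403.6 GPa, ρ = 3180 kg/m³
  bronze: E = 100.7 GPa, ρ = 8810 kg/m³
  silicon carbide: M = 127 MN·m/kg
  molybdenum: M = 32.4 MN·m/kg
  magnesium alloy: M = 25.0 MN·m/kg
  bronze: M = 11.4 MN·m/kg
The maximum is for silicon carbide.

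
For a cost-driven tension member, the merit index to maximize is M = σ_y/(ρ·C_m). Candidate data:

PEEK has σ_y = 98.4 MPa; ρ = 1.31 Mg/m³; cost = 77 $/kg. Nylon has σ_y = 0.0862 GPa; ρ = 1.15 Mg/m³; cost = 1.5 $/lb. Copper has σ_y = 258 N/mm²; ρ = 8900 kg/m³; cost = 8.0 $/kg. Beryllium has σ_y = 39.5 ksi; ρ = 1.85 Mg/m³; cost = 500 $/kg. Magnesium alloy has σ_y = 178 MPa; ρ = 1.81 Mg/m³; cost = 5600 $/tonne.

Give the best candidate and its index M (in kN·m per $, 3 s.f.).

nylon, M = 22.7 kN·m per $

Convert each candidate to consistent units, then evaluate M:
  PEEK: σ_y = 98.40 MPa, ρ = 1310 kg/m³, cost = 77.00 $/kg
  nylon: σ_y = 86.20 MPa, ρ = 1150 kg/m³, cost = 3.307 $/kg
  copper: σ_y = 258.0 MPa, ρ = 8900 kg/m³, cost = 8.000 $/kg
  beryllium: σ_y = 272.3 MPa, ρ = 1850 kg/m³, cost = 500.0 $/kg
  magnesium alloy: σ_y = 178.0 MPa, ρ = 1810 kg/m³, cost = 5.600 $/kg
  nylon: M = 22.7 kN·m per $
  magnesium alloy: M = 17.6 kN·m per $
  copper: M = 3.62 kN·m per $
  PEEK: M = 0.976 kN·m per $
  beryllium: M = 0.294 kN·m per $
Nylon ranks first.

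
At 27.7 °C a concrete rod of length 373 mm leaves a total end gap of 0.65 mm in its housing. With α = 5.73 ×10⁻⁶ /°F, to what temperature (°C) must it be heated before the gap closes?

α = 5.73×10⁻⁶/°F × 9/5 = 10.3×10⁻⁶/K.
α·L₀·ΔT = 0.65 mm ⇒ ΔT = 0.65 / (10.3×10⁻⁶ × 373.0) = 169.0 K.
T = 27.7 + 169.0 = 196.7 °C.

197 °C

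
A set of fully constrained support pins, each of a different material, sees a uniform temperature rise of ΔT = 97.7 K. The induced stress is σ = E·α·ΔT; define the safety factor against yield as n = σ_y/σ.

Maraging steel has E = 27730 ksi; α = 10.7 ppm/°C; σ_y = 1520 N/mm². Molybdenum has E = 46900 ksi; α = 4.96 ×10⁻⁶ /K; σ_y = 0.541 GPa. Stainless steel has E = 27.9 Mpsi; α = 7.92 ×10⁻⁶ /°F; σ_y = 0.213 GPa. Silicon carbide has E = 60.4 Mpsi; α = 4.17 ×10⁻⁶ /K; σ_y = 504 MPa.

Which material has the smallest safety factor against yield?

stainless steel

In consistent units (E in GPa, α in ×10⁻⁶/K, σ_y in MPa):
  maraging steel: E = 191.2, α = 10.7, σ_y = 1520 → σ = 200 MPa, n = 7.60
  molybdenum: E = 323.4, α = 4.96, σ_y = 541.0 → σ = 157 MPa, n = 3.45
  stainless steel: E = 192.4, α = 14.3, σ_y = 213.0 → σ = 268 MPa, n = 0.795
  silicon carbide: E = 416.4, α = 4.17, σ_y = 504.0 → σ = 170 MPa, n = 2.97
The minimum is stainless steel at n = 0.795.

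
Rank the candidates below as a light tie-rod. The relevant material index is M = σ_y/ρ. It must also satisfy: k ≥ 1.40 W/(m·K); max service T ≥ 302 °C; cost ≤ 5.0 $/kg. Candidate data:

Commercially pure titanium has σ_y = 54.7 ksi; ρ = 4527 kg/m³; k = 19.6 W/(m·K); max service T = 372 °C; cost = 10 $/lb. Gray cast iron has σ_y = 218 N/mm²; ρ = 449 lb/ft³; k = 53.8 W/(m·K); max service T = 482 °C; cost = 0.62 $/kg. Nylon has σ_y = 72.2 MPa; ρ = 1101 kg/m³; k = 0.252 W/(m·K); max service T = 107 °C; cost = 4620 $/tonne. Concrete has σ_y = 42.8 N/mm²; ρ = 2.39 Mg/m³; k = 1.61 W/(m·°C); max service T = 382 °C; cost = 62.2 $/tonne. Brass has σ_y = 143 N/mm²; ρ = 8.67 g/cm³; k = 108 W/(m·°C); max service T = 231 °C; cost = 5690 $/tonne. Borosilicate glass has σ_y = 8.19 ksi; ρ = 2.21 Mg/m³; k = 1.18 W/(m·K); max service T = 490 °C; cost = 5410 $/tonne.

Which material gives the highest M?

Screen on constraints: k ≥ 1.40 W/(m·K); max service T ≥ 302 °C; cost ≤ 5.0 $/kg. Survivors: gray cast iron, concrete.
After converting to SI:
  gray cast iron: σ_y = 218.0 MPa, ρ = 7192 kg/m³
  concrete: σ_y = 42.80 MPa, ρ = 2390 kg/m³
  gray cast iron: M = 30.3 kN·m/kg
  concrete: M = 17.9 kN·m/kg
Gray cast iron ranks first.

gray cast iron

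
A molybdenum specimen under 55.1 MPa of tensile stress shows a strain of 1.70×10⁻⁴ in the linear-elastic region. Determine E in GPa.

324 GPa

E = σ/ε = 55.1 MPa / 1.70×10⁻⁴ = 324100 MPa = 324 GPa.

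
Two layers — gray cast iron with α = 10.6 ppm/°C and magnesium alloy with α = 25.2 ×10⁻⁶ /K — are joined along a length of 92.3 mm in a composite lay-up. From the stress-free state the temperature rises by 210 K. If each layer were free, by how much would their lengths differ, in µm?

283 µm

Δα = |10.6 − 25.2|×10⁻⁶/K = 14.6×10⁻⁶/K.
ΔL_mismatch = Δα·L·ΔT = 14.6×10⁻⁶ × 92.3 mm × 210.0 K = 283 µm.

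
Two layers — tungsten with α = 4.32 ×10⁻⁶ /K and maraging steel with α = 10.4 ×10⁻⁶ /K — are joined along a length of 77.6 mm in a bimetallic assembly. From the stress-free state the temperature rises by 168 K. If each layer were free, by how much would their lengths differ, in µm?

Δα = |4.32 − 10.4|×10⁻⁶/K = 6.08×10⁻⁶/K.
ΔL_mismatch = Δα·L·ΔT = 6.08×10⁻⁶ × 77.6 mm × 168.0 K = 79.3 µm.

79.3 µm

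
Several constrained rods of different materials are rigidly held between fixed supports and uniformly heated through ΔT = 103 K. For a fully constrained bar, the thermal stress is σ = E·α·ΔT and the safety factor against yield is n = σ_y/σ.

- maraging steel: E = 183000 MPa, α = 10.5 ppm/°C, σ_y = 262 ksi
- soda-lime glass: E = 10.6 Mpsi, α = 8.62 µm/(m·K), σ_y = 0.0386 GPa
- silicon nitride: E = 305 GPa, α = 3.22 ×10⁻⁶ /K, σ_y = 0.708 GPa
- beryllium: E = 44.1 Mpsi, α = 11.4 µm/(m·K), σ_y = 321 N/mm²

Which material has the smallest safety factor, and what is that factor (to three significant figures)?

With everything in SI (GPa, ×10⁻⁶/K, MPa):
  maraging steel: E = 183.0, α = 10.5, σ_y = 1806 → σ = 198 MPa, n = 9.13
  soda-lime glass: E = 73.08, α = 8.62, σ_y = 38.60 → σ = 64.9 MPa, n = 0.595
  silicon nitride: E = 305.0, α = 3.22, σ_y = 708.0 → σ = 101 MPa, n = 7.00
  beryllium: E = 304.1, α = 11.4, σ_y = 321.0 → σ = 357 MPa, n = 0.899
The minimum is soda-lime glass at n = 0.595.

soda-lime glass, n = 0.595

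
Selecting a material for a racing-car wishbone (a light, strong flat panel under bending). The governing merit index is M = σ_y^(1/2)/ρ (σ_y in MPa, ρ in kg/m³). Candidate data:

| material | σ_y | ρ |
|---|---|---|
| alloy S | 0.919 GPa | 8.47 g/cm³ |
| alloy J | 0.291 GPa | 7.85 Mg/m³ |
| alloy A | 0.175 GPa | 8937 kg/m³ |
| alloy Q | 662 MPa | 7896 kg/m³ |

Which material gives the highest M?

Normalizing units and computing the index:
  alloy S: σ_y = 919.0 MPa, ρ = 8470 kg/m³
  alloy J: σ_y = 291.0 MPa, ρ = 7850 kg/m³
  alloy A: σ_y = 175.0 MPa, ρ = 8937 kg/m³
  alloy Q: σ_y = 662.0 MPa, ρ = 7896 kg/m³
  alloy S: M = 3.58×10⁻³
  alloy Q: M = 3.26×10⁻³
  alloy J: M = 2.17×10⁻³
  alloy A: M = 1.48×10⁻³
Alloy S ranks first.

alloy S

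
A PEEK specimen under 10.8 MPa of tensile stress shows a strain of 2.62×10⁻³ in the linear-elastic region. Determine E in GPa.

E = σ/ε = 10.8 MPa / 2.62×10⁻³ = 4122 MPa = 4.12 GPa.

4.12 GPa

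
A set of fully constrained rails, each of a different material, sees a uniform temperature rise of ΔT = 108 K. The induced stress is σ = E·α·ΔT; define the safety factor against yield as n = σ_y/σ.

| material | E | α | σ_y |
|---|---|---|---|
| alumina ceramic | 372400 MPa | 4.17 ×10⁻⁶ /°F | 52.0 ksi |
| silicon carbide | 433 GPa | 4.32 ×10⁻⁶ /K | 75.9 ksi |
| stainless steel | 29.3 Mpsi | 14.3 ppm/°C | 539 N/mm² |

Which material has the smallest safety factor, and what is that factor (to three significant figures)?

Per material, after unit conversion:
  alumina ceramic: E = 372.4, α = 7.51, σ_y = 358.5 → σ = 302 MPa, n = 1.19
  silicon carbide: E = 433.0, α = 4.32, σ_y = 523.3 → σ = 202 MPa, n = 2.59
  stainless steel: E = 202.0, α = 14.3, σ_y = 539.0 → σ = 312 MPa, n = 1.73
The minimum is alumina ceramic at n = 1.19.

alumina ceramic, n = 1.19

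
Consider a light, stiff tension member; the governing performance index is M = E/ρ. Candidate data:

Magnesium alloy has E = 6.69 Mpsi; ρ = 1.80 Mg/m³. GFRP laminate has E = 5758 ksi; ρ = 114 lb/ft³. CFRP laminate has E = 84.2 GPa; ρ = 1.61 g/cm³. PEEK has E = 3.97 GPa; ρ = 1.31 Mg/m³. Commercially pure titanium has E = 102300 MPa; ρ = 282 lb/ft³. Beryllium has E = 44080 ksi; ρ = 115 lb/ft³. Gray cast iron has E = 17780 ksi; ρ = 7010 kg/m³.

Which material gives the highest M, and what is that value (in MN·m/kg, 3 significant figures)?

beryllium, M = 165 MN·m/kg

Normalizing units and computing the index:
  magnesium alloy: E = 46.13 GPa, ρ = 1800 kg/m³
  GFRP laminate: E = 39.70 GPa, ρ = 1826 kg/m³
  CFRP laminate: E = 84.20 GPa, ρ = 1610 kg/m³
  PEEK: E = 3.970 GPa, ρ = 1310 kg/m³
  commercially pure titanium: E = 102.3 GPa, ρ = 4517 kg/m³
  beryllium: E = 303.9 GPa, ρ = 1842 kg/m³
  gray cast iron: E = 122.6 GPa, ρ = 7010 kg/m³
  beryllium: M = 165 MN·m/kg
  CFRP laminate: M = 52.3 MN·m/kg
  magnesium alloy: M = 25.6 MN·m/kg
  commercially pure titanium: M = 22.6 MN·m/kg
  GFRP laminate: M = 21.7 MN·m/kg
  gray cast iron: M = 17.5 MN·m/kg
  PEEK: M = 3.03 MN·m/kg
Highest index: beryllium.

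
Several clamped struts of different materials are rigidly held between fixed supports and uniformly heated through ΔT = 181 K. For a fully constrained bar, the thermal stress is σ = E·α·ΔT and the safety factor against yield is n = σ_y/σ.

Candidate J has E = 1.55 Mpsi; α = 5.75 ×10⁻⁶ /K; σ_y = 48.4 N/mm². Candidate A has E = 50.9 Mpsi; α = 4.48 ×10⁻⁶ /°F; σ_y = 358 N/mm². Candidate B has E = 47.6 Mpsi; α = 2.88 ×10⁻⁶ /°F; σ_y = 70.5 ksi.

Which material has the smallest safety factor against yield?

With everything in SI (GPa, ×10⁻⁶/K, MPa):
  candidate J: E = 10.69, α = 5.75, σ_y = 48.40 → σ = 11.1 MPa, n = 4.35
  candidate A: E = 350.9, α = 8.06, σ_y = 358.0 → σ = 512 MPa, n = 0.699
  candidate B: E = 328.2, α = 5.18, σ_y = 486.1 → σ = 308 MPa, n = 1.58
Smallest n: candidate A with n = 0.699.

candidate A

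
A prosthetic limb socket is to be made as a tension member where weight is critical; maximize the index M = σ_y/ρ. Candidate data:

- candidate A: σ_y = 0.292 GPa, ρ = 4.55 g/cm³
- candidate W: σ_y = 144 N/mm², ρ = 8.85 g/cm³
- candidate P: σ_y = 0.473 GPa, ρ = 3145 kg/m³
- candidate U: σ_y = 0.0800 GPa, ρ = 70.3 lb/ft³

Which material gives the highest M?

candidate P

Putting every candidate on a common basis:
  candidate A: σ_y = 292.0 MPa, ρ = 4550 kg/m³
  candidate W: σ_y = 144.0 MPa, ρ = 8850 kg/m³
  candidate P: σ_y = 473.0 MPa, ρ = 3145 kg/m³
  candidate U: σ_y = 80.00 MPa, ρ = 1126 kg/m³
  candidate P: M = 150 kN·m/kg
  candidate U: M = 71.0 kN·m/kg
  candidate A: M = 64.2 kN·m/kg
  candidate W: M = 16.3 kN·m/kg
Highest index: candidate P.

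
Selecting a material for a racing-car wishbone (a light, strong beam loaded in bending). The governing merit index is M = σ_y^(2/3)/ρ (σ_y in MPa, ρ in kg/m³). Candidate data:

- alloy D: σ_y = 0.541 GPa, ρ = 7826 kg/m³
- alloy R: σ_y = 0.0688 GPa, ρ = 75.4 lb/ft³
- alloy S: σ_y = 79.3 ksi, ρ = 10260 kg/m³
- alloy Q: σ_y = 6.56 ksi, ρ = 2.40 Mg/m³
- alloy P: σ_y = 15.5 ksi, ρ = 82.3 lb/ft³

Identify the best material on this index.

alloy P

After converting to SI:
  alloy D: σ_y = 541.0 MPa, ρ = 7826 kg/m³
  alloy R: σ_y = 68.80 MPa, ρ = 1208 kg/m³
  alloy S: σ_y = 546.8 MPa, ρ = 10260 kg/m³
  alloy Q: σ_y = 45.23 MPa, ρ = 2400 kg/m³
  alloy P: σ_y = 106.9 MPa, ρ = 1318 kg/m³
  alloy P: M = 17.1×10⁻³
  alloy R: M = 13.9×10⁻³
  alloy D: M = 8.48×10⁻³
  alloy S: M = 6.52×10⁻³
  alloy Q: M = 5.29×10⁻³
Highest index: alloy P.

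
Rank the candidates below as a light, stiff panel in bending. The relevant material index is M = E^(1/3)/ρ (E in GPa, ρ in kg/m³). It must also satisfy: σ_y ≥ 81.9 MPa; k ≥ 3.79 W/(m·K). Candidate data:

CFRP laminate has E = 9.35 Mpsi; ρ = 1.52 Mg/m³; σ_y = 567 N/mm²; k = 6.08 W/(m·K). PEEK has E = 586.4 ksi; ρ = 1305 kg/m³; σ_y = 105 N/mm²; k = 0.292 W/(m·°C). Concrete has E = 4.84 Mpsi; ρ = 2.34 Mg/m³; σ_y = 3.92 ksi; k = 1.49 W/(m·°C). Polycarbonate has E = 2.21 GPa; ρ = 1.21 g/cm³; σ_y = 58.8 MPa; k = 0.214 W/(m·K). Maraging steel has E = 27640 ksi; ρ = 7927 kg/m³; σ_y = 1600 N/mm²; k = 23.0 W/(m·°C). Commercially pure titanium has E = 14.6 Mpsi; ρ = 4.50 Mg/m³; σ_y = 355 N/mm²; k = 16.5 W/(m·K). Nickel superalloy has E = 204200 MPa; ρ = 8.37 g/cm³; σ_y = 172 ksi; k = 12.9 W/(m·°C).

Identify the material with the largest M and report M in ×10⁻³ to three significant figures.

CFRP laminate, M = 2.64×10⁻³

Screen on constraints: σ_y ≥ 81.9 MPa; k ≥ 3.79 W/(m·K). Survivors: CFRP laminate, maraging steel, commercially pure titanium, nickel superalloy.
In SI units:
  CFRP laminate: E = 64.47 GPa, ρ = 1520 kg/m³
  maraging steel: E = 190.6 GPa, ρ = 7927 kg/m³
  commercially pure titanium: E = 100.7 GPa, ρ = 4500 kg/m³
  nickel superalloy: E = 204.2 GPa, ρ = 8370 kg/m³
  CFRP laminate: M = 2.64×10⁻³
  commercially pure titanium: M = 1.03×10⁻³
  maraging steel: M = 0.726×10⁻³
  nickel superalloy: M = 0.704×10⁻³
The maximum is for CFRP laminate.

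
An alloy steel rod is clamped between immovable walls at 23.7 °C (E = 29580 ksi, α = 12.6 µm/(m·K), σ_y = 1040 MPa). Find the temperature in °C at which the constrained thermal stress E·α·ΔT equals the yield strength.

428 °C

E = 29580 ksi = 203.9 GPa.
E·α·ΔT = 1040 MPa ⇒ ΔT = 1040 / (203.9×10³ × 12.6×10⁻⁶) = 404.7 K.
T = 23.7 + 404.7 = 428.4 °C.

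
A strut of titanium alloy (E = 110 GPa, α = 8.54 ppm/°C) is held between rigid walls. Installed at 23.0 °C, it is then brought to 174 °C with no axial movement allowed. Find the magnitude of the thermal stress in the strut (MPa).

142 MPa

ΔT = 151.0 K. Constrained thermal stress σ = E·α·ΔT = 110.0×10³ MPa × 8.54×10⁻⁶ × 151.0 = 142 MPa (compressive).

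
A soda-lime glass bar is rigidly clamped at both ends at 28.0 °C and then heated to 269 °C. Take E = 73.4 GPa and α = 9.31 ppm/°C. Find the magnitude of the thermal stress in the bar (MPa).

165 MPa

ΔT = 241.0 K. Constrained thermal stress σ = E·α·ΔT = 73.40×10³ MPa × 9.31×10⁻⁶ × 241.0 = 165 MPa (compressive).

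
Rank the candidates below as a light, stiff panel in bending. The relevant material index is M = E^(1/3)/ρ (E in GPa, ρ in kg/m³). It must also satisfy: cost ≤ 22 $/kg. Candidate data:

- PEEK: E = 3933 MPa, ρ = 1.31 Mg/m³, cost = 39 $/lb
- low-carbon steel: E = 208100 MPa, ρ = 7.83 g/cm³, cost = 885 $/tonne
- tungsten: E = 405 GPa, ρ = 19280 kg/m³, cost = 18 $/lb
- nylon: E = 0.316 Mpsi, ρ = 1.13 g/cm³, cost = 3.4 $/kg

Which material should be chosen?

nylon

Screen on constraints: cost ≤ 22 $/kg. Survivors: low-carbon steel, nylon.
After converting to SI:
  low-carbon steel: E = 208.1 GPa, ρ = 7830 kg/m³
  nylon: E = 2.179 GPa, ρ = 1130 kg/m³
  nylon: M = 1.15×10⁻³
  low-carbon steel: M = 0.757×10⁻³
Nylon has the largest M.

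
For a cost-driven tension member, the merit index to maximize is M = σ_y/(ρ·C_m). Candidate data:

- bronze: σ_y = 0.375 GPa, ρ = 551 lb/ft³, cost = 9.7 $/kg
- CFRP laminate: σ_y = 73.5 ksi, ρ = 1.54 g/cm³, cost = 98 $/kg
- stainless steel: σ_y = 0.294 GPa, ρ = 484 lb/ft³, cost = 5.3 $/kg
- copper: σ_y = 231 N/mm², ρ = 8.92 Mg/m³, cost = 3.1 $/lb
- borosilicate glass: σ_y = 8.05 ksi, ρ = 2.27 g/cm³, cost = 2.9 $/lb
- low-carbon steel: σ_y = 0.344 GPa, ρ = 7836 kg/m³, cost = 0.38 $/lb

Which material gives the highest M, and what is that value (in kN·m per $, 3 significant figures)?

low-carbon steel, M = 52.4 kN·m per $

Normalizing units and computing the index:
  bronze: σ_y = 375.0 MPa, ρ = 8826 kg/m³, cost = 9.700 $/kg
  CFRP laminate: σ_y = 506.8 MPa, ρ = 1540 kg/m³, cost = 98.00 $/kg
  stainless steel: σ_y = 294.0 MPa, ρ = 7753 kg/m³, cost = 5.300 $/kg
  copper: σ_y = 231.0 MPa, ρ = 8920 kg/m³, cost = 6.834 $/kg
  borosilicate glass: σ_y = 55.50 MPa, ρ = 2270 kg/m³, cost = 6.393 $/kg
  low-carbon steel: σ_y = 344.0 MPa, ρ = 7836 kg/m³, cost = 0.8377 $/kg
  low-carbon steel: M = 52.4 kN·m per $
  stainless steel: M = 7.15 kN·m per $
  bronze: M = 4.38 kN·m per $
  borosilicate glass: M = 3.82 kN·m per $
  copper: M = 3.79 kN·m per $
  CFRP laminate: M = 3.36 kN·m per $
The maximum is for low-carbon steel.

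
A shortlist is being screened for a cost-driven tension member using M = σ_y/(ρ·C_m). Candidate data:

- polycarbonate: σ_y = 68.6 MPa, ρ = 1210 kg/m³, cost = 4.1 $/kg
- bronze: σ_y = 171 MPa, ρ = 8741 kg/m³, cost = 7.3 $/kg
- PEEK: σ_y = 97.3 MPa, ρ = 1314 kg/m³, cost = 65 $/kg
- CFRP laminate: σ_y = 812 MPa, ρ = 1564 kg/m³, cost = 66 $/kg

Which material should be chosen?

polycarbonate

Per-candidate index values:
  polycarbonate: M = 13.8 kN·m per $
  CFRP laminate: M = 7.87 kN·m per $
  bronze: M = 2.68 kN·m per $
  PEEK: M = 1.14 kN·m per $
Highest index: polycarbonate.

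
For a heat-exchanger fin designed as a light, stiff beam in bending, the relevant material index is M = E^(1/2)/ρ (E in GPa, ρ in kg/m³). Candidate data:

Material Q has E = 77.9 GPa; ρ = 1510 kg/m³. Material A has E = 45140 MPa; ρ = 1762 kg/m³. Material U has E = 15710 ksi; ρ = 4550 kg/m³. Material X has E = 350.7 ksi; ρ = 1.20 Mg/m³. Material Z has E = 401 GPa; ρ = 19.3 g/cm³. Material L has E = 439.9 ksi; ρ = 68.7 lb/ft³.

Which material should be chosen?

Normalizing units and computing the index:
  material Q: E = 77.90 GPa, ρ = 1510 kg/m³
  material A: E = 45.14 GPa, ρ = 1762 kg/m³
  material U: E = 108.3 GPa, ρ = 4550 kg/m³
  material X: E = 2.418 GPa, ρ = 1200 kg/m³
  material Z: E = 401.0 GPa, ρ = 19300 kg/m³
  material L: E = 3.033 GPa, ρ = 1100 kg/m³
  material Q: M = 5.85×10⁻³
  material A: M = 3.81×10⁻³
  material U: M = 2.29×10⁻³
  material L: M = 1.58×10⁻³
  material X: M = 1.30×10⁻³
  material Z: M = 1.04×10⁻³
The maximum is for material Q.

material Q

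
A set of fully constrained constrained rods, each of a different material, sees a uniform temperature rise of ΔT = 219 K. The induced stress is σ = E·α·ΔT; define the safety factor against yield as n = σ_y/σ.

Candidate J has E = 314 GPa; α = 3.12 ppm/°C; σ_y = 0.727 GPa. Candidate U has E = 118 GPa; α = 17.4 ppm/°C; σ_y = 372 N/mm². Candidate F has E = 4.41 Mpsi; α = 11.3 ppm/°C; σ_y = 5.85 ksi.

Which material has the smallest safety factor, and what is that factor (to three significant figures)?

Converting E to GPa, α to ×10⁻⁶/K, σ_y to MPa, then σ and n for each:
  candidate J: E = 314.0, α = 3.12, σ_y = 727.0 → σ = 215 MPa, n = 3.39
  candidate U: E = 118.0, α = 17.4, σ_y = 372.0 → σ = 450 MPa, n = 0.827
  candidate F: E = 30.41, α = 11.3, σ_y = 40.33 → σ = 75.2 MPa, n = 0.536
Candidate F has the lowest safety factor, n = 0.536.

candidate F, n = 0.536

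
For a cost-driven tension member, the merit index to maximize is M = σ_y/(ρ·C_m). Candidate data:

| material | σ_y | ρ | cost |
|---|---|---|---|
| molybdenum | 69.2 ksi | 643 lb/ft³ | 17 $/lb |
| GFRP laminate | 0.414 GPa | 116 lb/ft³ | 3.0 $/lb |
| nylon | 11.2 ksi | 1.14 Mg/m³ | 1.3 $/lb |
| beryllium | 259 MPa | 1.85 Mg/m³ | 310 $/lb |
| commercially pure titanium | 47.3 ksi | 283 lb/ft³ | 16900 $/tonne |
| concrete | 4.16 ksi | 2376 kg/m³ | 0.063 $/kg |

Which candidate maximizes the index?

concrete

Convert each candidate to consistent units, then evaluate M:
  molybdenum: σ_y = 477.1 MPa, ρ = 10300 kg/m³, cost = 37.48 $/kg
  GFRP laminate: σ_y = 414.0 MPa, ρ = 1858 kg/m³, cost = 6.614 $/kg
  nylon: σ_y = 77.22 MPa, ρ = 1140 kg/m³, cost = 2.866 $/kg
  beryllium: σ_y = 259.0 MPa, ρ = 1850 kg/m³, cost = 683.4 $/kg
  commercially pure titanium: σ_y = 326.1 MPa, ρ = 4533 kg/m³, cost = 16.90 $/kg
  concrete: σ_y = 28.68 MPa, ρ = 2376 kg/m³, cost = 0.06300 $/kg
  concrete: M = 192 kN·m per $
  GFRP laminate: M = 33.7 kN·m per $
  nylon: M = 23.6 kN·m per $
  commercially pure titanium: M = 4.26 kN·m per $
  molybdenum: M = 1.24 kN·m per $
  beryllium: M = 0.205 kN·m per $
Concrete has the largest M.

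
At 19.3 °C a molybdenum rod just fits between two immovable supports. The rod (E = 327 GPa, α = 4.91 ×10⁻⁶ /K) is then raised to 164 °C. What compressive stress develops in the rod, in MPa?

232 MPa

ΔT = 144.7 K. Constrained thermal stress σ = E·α·ΔT = 327.0×10³ MPa × 4.91×10⁻⁶ × 144.7 = 232 MPa (compressive).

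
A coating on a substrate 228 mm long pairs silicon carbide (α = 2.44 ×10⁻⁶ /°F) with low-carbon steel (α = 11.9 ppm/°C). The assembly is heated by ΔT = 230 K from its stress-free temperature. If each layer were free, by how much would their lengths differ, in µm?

silicon carbide: α = 2.44×10⁻⁶/°F × 9/5 = 4.39×10⁻⁶/K.
Δα = |4.39 − 11.9|×10⁻⁶/K = 7.51×10⁻⁶/K.
ΔL_mismatch = Δα·L·ΔT = 7.51×10⁻⁶ × 228.0 mm × 230.0 K = 394 µm.

394 µm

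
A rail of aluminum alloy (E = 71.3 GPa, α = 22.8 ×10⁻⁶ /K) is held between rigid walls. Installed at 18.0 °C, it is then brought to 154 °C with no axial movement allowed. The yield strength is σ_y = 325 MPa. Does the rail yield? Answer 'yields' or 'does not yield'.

ΔT = 136.0 K. Constrained thermal stress σ = E·α·ΔT = 71.30×10³ MPa × 22.8×10⁻⁶ × 136.0 = 221 MPa (compressive).
Compare to σ_y = 325 MPa: σ < σ_y, so it does not yield.

does not yield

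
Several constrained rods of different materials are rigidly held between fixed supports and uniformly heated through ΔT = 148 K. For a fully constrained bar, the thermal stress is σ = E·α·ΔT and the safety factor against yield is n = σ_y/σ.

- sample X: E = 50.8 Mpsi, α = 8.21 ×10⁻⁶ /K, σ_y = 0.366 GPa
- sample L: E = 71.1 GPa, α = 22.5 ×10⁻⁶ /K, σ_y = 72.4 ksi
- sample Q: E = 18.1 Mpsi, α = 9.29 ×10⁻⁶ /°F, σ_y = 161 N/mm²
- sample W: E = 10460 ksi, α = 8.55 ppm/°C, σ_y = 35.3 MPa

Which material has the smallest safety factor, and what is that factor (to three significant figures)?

sample W, n = 0.387

In consistent units (E in GPa, α in ×10⁻⁶/K, σ_y in MPa):
  sample X: E = 350.3, α = 8.21, σ_y = 366.0 → σ = 426 MPa, n = 0.860
  sample L: E = 71.10, α = 22.5, σ_y = 499.2 → σ = 237 MPa, n = 2.11
  sample Q: E = 124.8, α = 16.7, σ_y = 161.0 → σ = 309 MPa, n = 0.521
  sample W: E = 72.12, α = 8.55, σ_y = 35.30 → σ = 91.3 MPa, n = 0.387
Sample W has the lowest safety factor, n = 0.387.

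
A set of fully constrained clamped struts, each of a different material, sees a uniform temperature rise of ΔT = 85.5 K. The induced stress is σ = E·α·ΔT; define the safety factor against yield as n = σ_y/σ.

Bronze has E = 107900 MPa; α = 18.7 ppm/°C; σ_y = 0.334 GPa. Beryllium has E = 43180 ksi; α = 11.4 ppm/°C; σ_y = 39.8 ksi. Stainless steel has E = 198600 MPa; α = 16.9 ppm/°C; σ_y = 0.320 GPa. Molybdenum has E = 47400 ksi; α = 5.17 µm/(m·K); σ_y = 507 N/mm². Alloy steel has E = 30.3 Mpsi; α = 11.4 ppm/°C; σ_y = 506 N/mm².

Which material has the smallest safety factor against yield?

beryllium

In consistent units (E in GPa, α in ×10⁻⁶/K, σ_y in MPa):
  bronze: E = 107.9, α = 18.7, σ_y = 334.0 → σ = 173 MPa, n = 1.94
  beryllium: E = 297.7, α = 11.4, σ_y = 274.4 → σ = 290 MPa, n = 0.946
  stainless steel: E = 198.6, α = 16.9, σ_y = 320.0 → σ = 287 MPa, n = 1.12
  molybdenum: E = 326.8, α = 5.17, σ_y = 507.0 → σ = 144 MPa, n = 3.51
  alloy steel: E = 208.9, α = 11.4, σ_y = 506.0 → σ = 204 MPa, n = 2.48
Smallest n: beryllium with n = 0.946.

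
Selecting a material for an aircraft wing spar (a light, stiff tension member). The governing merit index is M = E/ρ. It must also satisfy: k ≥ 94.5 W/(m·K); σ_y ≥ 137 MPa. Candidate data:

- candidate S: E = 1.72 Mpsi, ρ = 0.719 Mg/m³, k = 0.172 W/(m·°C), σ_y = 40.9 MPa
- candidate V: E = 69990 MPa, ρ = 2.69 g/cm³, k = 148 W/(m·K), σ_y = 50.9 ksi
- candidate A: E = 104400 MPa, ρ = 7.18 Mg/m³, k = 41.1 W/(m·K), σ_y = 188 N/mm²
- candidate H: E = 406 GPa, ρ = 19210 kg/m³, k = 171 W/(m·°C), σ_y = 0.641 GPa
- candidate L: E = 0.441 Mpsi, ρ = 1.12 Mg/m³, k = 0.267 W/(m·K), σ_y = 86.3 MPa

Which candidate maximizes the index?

Screen on constraints: k ≥ 94.5 W/(m·K); σ_y ≥ 137 MPa. Survivors: candidate V, candidate H.
Normalizing units and computing the index:
  candidate V: E = 69.99 GPa, ρ = 2690 kg/m³
  candidate H: E = 406.0 GPa, ρ = 19210 kg/m³
  candidate V: M = 26.0 MN·m/kg
  candidate H: M = 21.1 MN·m/kg
Highest index: candidate V.

candidate V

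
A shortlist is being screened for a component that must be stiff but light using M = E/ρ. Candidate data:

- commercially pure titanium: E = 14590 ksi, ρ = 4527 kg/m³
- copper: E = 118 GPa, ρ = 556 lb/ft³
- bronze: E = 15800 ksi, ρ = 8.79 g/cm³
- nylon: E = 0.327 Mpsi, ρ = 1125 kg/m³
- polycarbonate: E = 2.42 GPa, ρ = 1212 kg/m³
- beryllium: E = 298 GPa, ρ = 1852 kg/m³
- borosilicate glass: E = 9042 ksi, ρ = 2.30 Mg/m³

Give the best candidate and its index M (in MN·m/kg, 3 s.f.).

beryllium, M = 161 MN·m/kg

In SI units:
  commercially pure titanium: E = 100.6 GPa, ρ = 4527 kg/m³
  copper: E = 118.0 GPa, ρ = 8906 kg/m³
  bronze: E = 108.9 GPa, ρ = 8790 kg/m³
  nylon: E = 2.255 GPa, ρ = 1125 kg/m³
  polycarbonate: E = 2.420 GPa, ρ = 1212 kg/m³
  beryllium: E = 298.0 GPa, ρ = 1852 kg/m³
  borosilicate glass: E = 62.34 GPa, ρ = 2300 kg/m³
  beryllium: M = 161 MN·m/kg
  borosilicate glass: M = 27.1 MN·m/kg
  commercially pure titanium: M = 22.2 MN·m/kg
  copper: M = 13.2 MN·m/kg
  bronze: M = 12.4 MN·m/kg
  nylon: M = 2.00 MN·m/kg
  polycarbonate: M = 2.00 MN·m/kg
Highest index: beryllium.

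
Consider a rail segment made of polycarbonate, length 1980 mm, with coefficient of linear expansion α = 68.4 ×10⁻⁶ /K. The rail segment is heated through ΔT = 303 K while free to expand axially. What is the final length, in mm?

ΔL = α·L₀·ΔT = 68.4×10⁻⁶ × 1980 mm × 303.0 K = 41.0 mm.
L = L₀ + ΔL = 1980 + 41.0 = 2021.0 mm.

2021.0 mm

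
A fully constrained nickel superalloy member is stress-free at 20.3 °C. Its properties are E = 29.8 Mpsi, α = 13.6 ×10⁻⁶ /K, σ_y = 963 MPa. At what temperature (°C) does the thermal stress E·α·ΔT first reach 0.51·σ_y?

E = 29.8 Mpsi = 205.5 GPa.
E·α·ΔT = 491.1 MPa ⇒ ΔT = 491.1 / (205.5×10³ × 13.6×10⁻⁶) = 175.8 K.
T = 20.3 + 175.8 = 196.1 °C.

196 °C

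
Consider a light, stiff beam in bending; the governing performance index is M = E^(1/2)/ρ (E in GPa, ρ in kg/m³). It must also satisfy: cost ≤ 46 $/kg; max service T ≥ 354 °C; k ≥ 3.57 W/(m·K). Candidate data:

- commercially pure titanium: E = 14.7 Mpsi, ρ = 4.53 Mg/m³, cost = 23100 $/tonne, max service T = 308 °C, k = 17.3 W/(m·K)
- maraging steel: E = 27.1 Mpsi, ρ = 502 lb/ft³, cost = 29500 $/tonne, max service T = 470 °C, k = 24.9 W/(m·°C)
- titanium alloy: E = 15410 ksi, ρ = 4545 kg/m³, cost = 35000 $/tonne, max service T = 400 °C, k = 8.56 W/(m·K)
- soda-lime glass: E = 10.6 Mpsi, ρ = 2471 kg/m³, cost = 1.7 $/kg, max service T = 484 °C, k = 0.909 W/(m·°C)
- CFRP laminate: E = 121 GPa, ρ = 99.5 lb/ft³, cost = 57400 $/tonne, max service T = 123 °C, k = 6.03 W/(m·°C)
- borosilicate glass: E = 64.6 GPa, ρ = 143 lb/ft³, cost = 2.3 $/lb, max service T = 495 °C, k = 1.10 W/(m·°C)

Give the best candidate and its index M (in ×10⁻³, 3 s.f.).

Screen on constraints: cost ≤ 46 $/kg; max service T ≥ 354 °C; k ≥ 3.57 W/(m·K). Survivors: maraging steel, titanium alloy.
After converting to SI:
  maraging steel: E = 186.8 GPa, ρ = 8041 kg/m³
  titanium alloy: E = 106.2 GPa, ρ = 4545 kg/m³
  titanium alloy: M = 2.27×10⁻³
  maraging steel: M = 1.70×10⁻³
Titanium alloy ranks first.

titanium alloy, M = 2.27×10⁻³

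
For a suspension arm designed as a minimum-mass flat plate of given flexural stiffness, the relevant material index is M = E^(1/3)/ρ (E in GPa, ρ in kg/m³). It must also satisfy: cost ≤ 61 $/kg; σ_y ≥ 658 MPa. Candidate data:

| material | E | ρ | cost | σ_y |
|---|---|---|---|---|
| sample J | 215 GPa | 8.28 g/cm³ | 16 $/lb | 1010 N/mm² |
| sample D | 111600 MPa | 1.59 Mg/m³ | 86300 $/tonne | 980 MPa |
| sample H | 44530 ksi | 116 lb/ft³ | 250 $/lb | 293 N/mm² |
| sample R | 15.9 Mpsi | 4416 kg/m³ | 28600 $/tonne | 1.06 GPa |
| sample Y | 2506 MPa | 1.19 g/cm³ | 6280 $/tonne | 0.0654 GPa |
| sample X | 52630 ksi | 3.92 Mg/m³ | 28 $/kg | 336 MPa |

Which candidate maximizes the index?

Screen on constraints: cost ≤ 61 $/kg; σ_y ≥ 658 MPa. Survivors: sample J, sample R.
Putting every candidate on a common basis:
  sample J: E = 215.0 GPa, ρ = 8280 kg/m³
  sample R: E = 109.6 GPa, ρ = 4416 kg/m³
  sample R: M = 1.08×10⁻³
  sample J: M = 0.724×10⁻³
Sample R has the largest M.

sample R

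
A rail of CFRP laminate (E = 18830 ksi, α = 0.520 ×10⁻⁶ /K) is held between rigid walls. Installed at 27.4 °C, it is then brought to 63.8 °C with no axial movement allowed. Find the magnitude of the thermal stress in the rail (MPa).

2.46 MPa

E = 18830 ksi = 129.8 GPa.
ΔT = 36.40 K. Constrained thermal stress σ = E·α·ΔT = 129.8×10³ MPa × 0.520×10⁻⁶ × 36.40 = 2.46 MPa (compressive).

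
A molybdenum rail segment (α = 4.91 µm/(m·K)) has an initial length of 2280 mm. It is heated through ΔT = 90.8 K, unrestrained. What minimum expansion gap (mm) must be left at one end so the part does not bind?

1.02 mm

ΔL = α·L₀·ΔT = 4.91×10⁻⁶ × 2280 mm × 90.80 K = 1.02 mm.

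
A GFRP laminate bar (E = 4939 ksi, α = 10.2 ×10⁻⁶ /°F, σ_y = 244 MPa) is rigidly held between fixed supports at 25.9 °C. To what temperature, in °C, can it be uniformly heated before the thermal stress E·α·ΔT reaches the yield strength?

416 °C

E = 4939 ksi = 34.05 GPa.
α = 10.2×10⁻⁶/°F × 9/5 = 18.4×10⁻⁶/K.
E·α·ΔT = 244.0 MPa ⇒ ΔT = 244.0 / (34.05×10³ × 18.4×10⁻⁶) = 390.3 K.
T = 25.9 + 390.3 = 416.2 °C.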